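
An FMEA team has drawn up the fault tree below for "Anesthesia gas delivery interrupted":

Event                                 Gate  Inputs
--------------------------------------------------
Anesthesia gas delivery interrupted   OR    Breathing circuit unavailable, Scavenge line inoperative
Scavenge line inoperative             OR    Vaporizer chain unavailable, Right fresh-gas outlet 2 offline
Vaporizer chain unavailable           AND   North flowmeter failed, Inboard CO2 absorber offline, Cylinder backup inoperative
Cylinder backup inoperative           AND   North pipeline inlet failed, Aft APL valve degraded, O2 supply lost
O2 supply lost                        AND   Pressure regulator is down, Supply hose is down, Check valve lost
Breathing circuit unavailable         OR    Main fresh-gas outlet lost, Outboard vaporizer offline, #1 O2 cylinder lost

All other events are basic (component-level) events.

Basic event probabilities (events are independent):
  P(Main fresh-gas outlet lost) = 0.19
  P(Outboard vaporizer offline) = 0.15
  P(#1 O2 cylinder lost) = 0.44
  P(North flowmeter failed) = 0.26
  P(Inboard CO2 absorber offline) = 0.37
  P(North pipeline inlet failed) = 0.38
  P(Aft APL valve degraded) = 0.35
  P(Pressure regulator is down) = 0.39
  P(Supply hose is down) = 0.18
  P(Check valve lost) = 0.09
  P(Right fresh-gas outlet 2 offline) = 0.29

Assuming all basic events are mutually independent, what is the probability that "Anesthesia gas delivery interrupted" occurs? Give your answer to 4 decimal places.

0.7263

P(Breathing circuit unavailable) [OR] = 1 − (1−0.19) × (1−0.15) × (1−0.44) = 0.614440
P(O2 supply lost) [AND] = 0.39 × 0.18 × 0.09 = 0.006318
P(Cylinder backup inoperative) [AND] = 0.38 × 0.35 × 0.006318 = 0.000840
P(Vaporizer chain unavailable) [AND] = 0.26 × 0.37 × 0.000840 = 0.000081
P(Scavenge line inoperative) [OR] = 1 − (1−0.000081) × (1−0.29) = 0.290058
P(Anesthesia gas delivery interrupted) [OR] = 1 − (1−0.614440) × (1−0.290058) = 0.726275
Rounded to 4 decimal places: P(Anesthesia gas delivery interrupted) ≈ 0.7263.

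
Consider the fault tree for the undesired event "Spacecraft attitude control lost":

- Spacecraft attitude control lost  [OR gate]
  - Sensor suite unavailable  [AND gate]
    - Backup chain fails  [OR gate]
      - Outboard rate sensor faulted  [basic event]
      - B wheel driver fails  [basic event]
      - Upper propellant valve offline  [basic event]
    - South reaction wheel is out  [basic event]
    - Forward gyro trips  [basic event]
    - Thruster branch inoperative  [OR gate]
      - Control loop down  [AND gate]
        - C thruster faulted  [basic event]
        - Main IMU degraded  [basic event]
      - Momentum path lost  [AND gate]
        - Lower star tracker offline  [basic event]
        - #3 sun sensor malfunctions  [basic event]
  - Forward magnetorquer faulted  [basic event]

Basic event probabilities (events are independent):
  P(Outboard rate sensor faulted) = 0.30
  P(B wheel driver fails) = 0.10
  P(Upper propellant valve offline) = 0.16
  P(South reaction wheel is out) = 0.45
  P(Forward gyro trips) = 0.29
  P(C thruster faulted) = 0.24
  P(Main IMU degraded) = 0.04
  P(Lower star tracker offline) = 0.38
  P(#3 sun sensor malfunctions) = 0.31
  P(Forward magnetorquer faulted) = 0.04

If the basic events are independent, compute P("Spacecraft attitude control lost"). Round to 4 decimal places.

P(Backup chain fails) [OR] = 1 − (1−0.30) × (1−0.10) × (1−0.16) = 0.470800
P(Control loop down) [AND] = 0.24 × 0.04 = 0.009600
P(Momentum path lost) [AND] = 0.38 × 0.31 = 0.117800
P(Thruster branch inoperative) [OR] = 1 − (1−0.009600) × (1−0.117800) = 0.126269
P(Sensor suite unavailable) [AND] = 0.470800 × 0.45 × 0.29 × 0.126269 = 0.007758
P(Spacecraft attitude control lost) [OR] = 1 − (1−0.007758) × (1−0.04) = 0.047448
Rounded to 4 decimal places: P(Spacecraft attitude control lost) ≈ 0.0474.

0.0474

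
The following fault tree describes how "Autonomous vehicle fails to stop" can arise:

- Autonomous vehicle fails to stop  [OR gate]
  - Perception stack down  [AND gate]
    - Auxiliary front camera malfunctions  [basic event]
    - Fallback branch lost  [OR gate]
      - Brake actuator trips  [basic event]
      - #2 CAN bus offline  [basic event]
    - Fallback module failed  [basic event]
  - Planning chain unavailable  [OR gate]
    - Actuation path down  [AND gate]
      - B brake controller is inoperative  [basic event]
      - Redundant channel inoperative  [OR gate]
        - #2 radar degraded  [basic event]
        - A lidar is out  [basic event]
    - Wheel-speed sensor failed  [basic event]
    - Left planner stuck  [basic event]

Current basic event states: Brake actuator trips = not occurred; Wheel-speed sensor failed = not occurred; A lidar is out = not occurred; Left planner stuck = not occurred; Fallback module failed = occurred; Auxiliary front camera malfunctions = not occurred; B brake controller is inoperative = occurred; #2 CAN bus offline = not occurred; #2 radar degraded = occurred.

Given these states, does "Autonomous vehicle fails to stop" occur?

Fallback branch lost [OR]: Brake actuator trips=not, #2 CAN bus offline=not → no input occurs → does not occur.
Perception stack down [AND]: Auxiliary front camera malfunctions=not, Fallback branch lost=not, Fallback module failed=occurs → not all inputs occur → does not occur.
Redundant channel inoperative [OR]: #2 radar degraded=occurs, A lidar is out=not → at least one input occurs → occurs.
Actuation path down [AND]: B brake controller is inoperative=occurs, Redundant channel inoperative=occurs → all inputs occur → occurs.
Planning chain unavailable [OR]: Actuation path down=occurs, Wheel-speed sensor failed=not, Left planner stuck=not → at least one input occurs → occurs.
Autonomous vehicle fails to stop [OR]: Perception stack down=not, Planning chain unavailable=occurs → at least one input occurs → occurs.

Yes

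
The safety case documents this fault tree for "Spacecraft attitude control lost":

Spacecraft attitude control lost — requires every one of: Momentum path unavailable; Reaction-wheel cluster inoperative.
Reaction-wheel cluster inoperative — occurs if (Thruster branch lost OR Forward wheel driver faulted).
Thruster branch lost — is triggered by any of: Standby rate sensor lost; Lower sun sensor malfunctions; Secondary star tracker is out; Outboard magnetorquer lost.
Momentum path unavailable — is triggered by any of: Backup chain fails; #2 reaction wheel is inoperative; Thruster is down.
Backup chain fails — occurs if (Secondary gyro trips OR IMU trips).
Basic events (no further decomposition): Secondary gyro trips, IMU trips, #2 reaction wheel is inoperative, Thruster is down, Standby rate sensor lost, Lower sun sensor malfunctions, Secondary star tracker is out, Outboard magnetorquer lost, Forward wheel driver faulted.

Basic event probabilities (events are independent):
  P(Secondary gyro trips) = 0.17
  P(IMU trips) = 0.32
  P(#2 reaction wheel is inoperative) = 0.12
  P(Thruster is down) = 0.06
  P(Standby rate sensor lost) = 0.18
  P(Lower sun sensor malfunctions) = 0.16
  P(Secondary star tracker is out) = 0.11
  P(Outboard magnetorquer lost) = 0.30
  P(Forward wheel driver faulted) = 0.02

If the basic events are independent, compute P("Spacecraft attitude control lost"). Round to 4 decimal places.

P(Backup chain fails) [OR] = 1 − (1−0.17) × (1−0.32) = 0.435600
P(Momentum path unavailable) [OR] = 1 − (1−0.435600) × (1−0.12) × (1−0.06) = 0.533128
P(Thruster branch lost) [OR] = 1 − (1−0.18) × (1−0.16) × (1−0.11) × (1−0.30) = 0.570878
P(Reaction-wheel cluster inoperative) [OR] = 1 − (1−0.570878) × (1−0.02) = 0.579460
P(Spacecraft attitude control lost) [AND] = 0.533128 × 0.579460 = 0.308926
Rounded to 4 decimal places: P(Spacecraft attitude control lost) ≈ 0.3089.

0.3089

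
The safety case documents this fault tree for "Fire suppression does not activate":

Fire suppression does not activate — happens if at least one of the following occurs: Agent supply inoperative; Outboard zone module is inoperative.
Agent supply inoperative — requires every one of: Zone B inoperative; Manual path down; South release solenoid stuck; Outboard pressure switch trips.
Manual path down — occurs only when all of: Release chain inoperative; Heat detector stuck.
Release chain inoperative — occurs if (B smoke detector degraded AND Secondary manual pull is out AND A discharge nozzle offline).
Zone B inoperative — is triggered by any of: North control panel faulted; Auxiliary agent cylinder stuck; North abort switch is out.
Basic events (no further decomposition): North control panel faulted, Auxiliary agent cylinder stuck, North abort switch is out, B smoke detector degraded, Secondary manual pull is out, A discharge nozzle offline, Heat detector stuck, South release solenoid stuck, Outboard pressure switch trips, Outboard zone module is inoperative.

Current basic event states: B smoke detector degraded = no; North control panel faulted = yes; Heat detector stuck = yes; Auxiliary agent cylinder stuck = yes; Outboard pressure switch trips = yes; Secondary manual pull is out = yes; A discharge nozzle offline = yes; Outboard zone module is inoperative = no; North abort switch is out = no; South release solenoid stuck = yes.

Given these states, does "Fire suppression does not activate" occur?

Zone B inoperative [OR]: North control panel faulted=occurs, Auxiliary agent cylinder stuck=occurs, North abort switch is out=not → at least one input occurs → occurs.
Release chain inoperative [AND]: B smoke detector degraded=not, Secondary manual pull is out=occurs, A discharge nozzle offline=occurs → not all inputs occur → does not occur.
Manual path down [AND]: Release chain inoperative=not, Heat detector stuck=occurs → not all inputs occur → does not occur.
Agent supply inoperative [AND]: Zone B inoperative=occurs, Manual path down=not, South release solenoid stuck=occurs, Outboard pressure switch trips=occurs → not all inputs occur → does not occur.
Fire suppression does not activate [OR]: Agent supply inoperative=not, Outboard zone module is inoperative=not → no input occurs → does not occur.

No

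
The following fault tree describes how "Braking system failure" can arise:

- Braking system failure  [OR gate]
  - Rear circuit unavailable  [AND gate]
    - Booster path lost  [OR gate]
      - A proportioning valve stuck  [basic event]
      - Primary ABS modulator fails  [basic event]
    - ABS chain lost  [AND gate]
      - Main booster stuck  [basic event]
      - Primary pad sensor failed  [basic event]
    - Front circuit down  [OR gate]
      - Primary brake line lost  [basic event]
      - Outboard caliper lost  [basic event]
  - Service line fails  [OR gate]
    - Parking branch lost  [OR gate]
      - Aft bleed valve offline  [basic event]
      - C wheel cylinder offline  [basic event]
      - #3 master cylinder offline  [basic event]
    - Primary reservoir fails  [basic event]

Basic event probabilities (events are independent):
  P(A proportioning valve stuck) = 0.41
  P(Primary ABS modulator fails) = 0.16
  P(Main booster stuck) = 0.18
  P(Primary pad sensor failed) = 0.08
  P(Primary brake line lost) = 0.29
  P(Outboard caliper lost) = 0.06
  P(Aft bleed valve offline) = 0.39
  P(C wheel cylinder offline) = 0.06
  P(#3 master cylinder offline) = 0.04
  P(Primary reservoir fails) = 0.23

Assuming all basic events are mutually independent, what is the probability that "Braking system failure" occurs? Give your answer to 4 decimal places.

P(Booster path lost) [OR] = 1 − (1−0.41) × (1−0.16) = 0.504400
P(ABS chain lost) [AND] = 0.18 × 0.08 = 0.014400
P(Front circuit down) [OR] = 1 − (1−0.29) × (1−0.06) = 0.332600
P(Rear circuit unavailable) [AND] = 0.504400 × 0.014400 × 0.332600 = 0.002416
P(Parking branch lost) [OR] = 1 − (1−0.39) × (1−0.06) × (1−0.04) = 0.449536
P(Service line fails) [OR] = 1 − (1−0.449536) × (1−0.23) = 0.576143
P(Braking system failure) [OR] = 1 − (1−0.002416) × (1−0.576143) = 0.577167
Rounded to 4 decimal places: P(Braking system failure) ≈ 0.5772.

0.5772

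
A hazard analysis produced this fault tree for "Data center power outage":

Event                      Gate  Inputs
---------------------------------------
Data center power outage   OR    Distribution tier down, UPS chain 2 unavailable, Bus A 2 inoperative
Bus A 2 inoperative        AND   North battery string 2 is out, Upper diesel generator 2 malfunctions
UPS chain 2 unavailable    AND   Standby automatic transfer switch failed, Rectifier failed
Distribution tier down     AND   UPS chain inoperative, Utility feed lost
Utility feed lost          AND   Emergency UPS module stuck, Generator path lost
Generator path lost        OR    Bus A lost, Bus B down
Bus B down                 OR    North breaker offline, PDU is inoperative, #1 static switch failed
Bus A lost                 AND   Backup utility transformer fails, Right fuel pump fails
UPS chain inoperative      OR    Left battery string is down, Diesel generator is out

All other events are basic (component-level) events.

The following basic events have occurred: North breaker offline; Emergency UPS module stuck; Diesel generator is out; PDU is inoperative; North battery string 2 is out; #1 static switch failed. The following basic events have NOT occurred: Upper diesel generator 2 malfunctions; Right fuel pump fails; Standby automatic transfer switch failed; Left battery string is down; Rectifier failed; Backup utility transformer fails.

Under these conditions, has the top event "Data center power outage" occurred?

UPS chain inoperative [OR]: Left battery string is down=not, Diesel generator is out=occurs → at least one input occurs → occurs.
Bus A lost [AND]: Backup utility transformer fails=not, Right fuel pump fails=not → not all inputs occur → does not occur.
Bus B down [OR]: North breaker offline=occurs, PDU is inoperative=occurs, #1 static switch failed=occurs → at least one input occurs → occurs.
Generator path lost [OR]: Bus A lost=not, Bus B down=occurs → at least one input occurs → occurs.
Utility feed lost [AND]: Emergency UPS module stuck=occurs, Generator path lost=occurs → all inputs occur → occurs.
Distribution tier down [AND]: UPS chain inoperative=occurs, Utility feed lost=occurs → all inputs occur → occurs.
UPS chain 2 unavailable [AND]: Standby automatic transfer switch failed=not, Rectifier failed=not → not all inputs occur → does not occur.
Bus A 2 inoperative [AND]: North battery string 2 is out=occurs, Upper diesel generator 2 malfunctions=not → not all inputs occur → does not occur.
Data center power outage [OR]: Distribution tier down=occurs, UPS chain 2 unavailable=not, Bus A 2 inoperative=not → at least one input occurs → occurs.

Yes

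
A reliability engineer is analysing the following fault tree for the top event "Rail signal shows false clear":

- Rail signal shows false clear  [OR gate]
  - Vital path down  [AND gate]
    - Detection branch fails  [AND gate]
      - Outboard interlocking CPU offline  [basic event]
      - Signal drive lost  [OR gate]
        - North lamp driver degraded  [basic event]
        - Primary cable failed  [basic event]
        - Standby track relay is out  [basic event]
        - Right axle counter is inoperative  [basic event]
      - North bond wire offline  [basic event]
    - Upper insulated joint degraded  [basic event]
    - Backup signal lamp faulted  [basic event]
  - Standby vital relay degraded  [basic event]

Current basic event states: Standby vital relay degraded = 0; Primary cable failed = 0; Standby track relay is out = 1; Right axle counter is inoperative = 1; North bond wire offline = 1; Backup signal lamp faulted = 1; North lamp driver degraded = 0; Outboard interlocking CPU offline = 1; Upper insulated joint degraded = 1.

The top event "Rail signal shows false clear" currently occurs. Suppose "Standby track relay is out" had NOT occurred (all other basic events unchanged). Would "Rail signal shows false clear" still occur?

Yes

Counterfactual: set "Standby track relay is out" to not occurred.
Signal drive lost [OR]: North lamp driver degraded=not, Primary cable failed=not, Standby track relay is out=not, Right axle counter is inoperative=occurs → at least one input occurs → occurs.
Detection branch fails [AND]: Outboard interlocking CPU offline=occurs, Signal drive lost=occurs, North bond wire offline=occurs → all inputs occur → occurs.
Vital path down [AND]: Detection branch fails=occurs, Upper insulated joint degraded=occurs, Backup signal lamp faulted=occurs → all inputs occur → occurs.
Rail signal shows false clear [OR]: Vital path down=occurs, Standby vital relay degraded=not → at least one input occurs → occurs.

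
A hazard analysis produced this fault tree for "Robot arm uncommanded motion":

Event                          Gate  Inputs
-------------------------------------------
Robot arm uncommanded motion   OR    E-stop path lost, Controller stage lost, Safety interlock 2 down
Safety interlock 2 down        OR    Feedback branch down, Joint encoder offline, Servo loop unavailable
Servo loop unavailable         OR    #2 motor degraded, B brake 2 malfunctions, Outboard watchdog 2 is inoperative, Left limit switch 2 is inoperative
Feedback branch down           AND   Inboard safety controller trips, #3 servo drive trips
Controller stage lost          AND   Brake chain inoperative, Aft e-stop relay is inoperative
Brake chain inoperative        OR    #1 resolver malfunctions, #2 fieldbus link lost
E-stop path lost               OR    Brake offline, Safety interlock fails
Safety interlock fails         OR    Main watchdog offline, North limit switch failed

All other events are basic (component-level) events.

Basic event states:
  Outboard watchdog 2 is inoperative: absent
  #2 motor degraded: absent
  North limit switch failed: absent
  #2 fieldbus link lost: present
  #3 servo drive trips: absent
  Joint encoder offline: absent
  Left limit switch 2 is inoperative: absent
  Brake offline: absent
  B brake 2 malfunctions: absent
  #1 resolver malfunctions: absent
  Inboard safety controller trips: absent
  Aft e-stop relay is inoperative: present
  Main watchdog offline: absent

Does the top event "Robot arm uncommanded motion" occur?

Safety interlock fails [OR]: Main watchdog offline=not, North limit switch failed=not → no input occurs → does not occur.
E-stop path lost [OR]: Brake offline=not, Safety interlock fails=not → no input occurs → does not occur.
Brake chain inoperative [OR]: #1 resolver malfunctions=not, #2 fieldbus link lost=occurs → at least one input occurs → occurs.
Controller stage lost [AND]: Brake chain inoperative=occurs, Aft e-stop relay is inoperative=occurs → all inputs occur → occurs.
Feedback branch down [AND]: Inboard safety controller trips=not, #3 servo drive trips=not → not all inputs occur → does not occur.
Servo loop unavailable [OR]: #2 motor degraded=not, B brake 2 malfunctions=not, Outboard watchdog 2 is inoperative=not, Left limit switch 2 is inoperative=not → no input occurs → does not occur.
Safety interlock 2 down [OR]: Feedback branch down=not, Joint encoder offline=not, Servo loop unavailable=not → no input occurs → does not occur.
Robot arm uncommanded motion [OR]: E-stop path lost=not, Controller stage lost=occurs, Safety interlock 2 down=not → at least one input occurs → occurs.

Yes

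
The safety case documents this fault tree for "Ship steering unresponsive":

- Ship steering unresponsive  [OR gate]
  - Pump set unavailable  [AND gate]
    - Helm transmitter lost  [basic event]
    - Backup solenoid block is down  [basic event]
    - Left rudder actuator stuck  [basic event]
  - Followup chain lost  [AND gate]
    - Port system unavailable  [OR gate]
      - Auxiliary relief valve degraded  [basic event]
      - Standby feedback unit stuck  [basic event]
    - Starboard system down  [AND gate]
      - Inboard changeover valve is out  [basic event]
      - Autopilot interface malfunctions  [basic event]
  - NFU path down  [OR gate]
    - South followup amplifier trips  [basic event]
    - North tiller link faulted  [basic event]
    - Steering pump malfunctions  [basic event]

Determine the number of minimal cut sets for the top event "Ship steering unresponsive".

6

Pump set unavailable [AND]: one cut set from each child combined → 1 × 1 × 1 = 1 cut set(s).
Port system unavailable [OR]: union of children's cut sets → 2 cut set(s).
Starboard system down [AND]: one cut set from each child combined → 1 × 1 = 1 cut set(s).
Followup chain lost [AND]: one cut set from each child combined → 2 × 1 = 2 cut set(s).
NFU path down [OR]: union of children's cut sets → 3 cut set(s).
Ship steering unresponsive [OR]: union of children's cut sets → 6 cut set(s).
Minimal cut sets: {Backup solenoid block is down, Helm transmitter lost, Left rudder actuator stuck}; {Autopilot interface malfunctions, Auxiliary relief valve degraded, Inboard changeover valve is out}; {Autopilot interface malfunctions, Inboard changeover valve is out, Standby feedback unit stuck}; {South followup amplifier trips}; {North tiller link faulted}; {Steering pump malfunctions}.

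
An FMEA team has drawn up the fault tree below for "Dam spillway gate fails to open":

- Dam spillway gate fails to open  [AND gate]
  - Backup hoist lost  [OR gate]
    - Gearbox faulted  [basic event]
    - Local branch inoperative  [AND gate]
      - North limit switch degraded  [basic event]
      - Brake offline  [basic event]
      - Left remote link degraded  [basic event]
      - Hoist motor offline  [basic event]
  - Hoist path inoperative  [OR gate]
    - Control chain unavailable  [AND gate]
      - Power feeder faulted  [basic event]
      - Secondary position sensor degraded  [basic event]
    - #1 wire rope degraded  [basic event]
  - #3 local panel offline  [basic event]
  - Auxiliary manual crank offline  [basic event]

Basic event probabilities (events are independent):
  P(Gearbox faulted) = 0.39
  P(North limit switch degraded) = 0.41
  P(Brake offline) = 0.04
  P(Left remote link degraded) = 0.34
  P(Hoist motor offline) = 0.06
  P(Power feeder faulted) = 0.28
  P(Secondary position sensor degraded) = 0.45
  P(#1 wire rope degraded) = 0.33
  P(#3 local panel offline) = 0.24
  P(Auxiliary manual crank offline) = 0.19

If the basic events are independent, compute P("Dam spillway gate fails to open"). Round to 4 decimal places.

P(Local branch inoperative) [AND] = 0.41 × 0.04 × 0.34 × 0.06 = 0.000335
P(Backup hoist lost) [OR] = 1 − (1−0.39) × (1−0.000335) = 0.390204
P(Control chain unavailable) [AND] = 0.28 × 0.45 = 0.126000
P(Hoist path inoperative) [OR] = 1 − (1−0.126000) × (1−0.33) = 0.414420
P(Dam spillway gate fails to open) [AND] = 0.390204 × 0.414420 × 0.24 × 0.19 = 0.007374
Rounded to 4 decimal places: P(Dam spillway gate fails to open) ≈ 0.0074.

0.0074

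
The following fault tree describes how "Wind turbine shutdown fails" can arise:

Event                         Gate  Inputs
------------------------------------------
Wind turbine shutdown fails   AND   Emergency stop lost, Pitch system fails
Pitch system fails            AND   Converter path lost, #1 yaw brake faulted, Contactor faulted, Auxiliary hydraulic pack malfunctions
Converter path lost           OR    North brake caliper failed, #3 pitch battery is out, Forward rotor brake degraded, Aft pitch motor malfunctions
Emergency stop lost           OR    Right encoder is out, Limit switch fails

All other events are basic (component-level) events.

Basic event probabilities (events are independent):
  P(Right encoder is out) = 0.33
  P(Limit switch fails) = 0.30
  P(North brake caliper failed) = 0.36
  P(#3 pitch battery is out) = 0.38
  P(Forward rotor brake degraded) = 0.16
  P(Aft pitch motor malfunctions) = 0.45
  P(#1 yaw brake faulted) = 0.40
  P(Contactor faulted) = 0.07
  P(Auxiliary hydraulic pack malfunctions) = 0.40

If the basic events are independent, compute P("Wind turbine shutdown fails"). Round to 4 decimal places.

P(Emergency stop lost) [OR] = 1 − (1−0.33) × (1−0.30) = 0.531000
P(Converter path lost) [OR] = 1 − (1−0.36) × (1−0.38) × (1−0.16) × (1−0.45) = 0.816678
P(Pitch system fails) [AND] = 0.816678 × 0.40 × 0.07 × 0.40 = 0.009147
P(Wind turbine shutdown fails) [AND] = 0.531000 × 0.009147 = 0.004857
Rounded to 4 decimal places: P(Wind turbine shutdown fails) ≈ 0.0049.

0.0049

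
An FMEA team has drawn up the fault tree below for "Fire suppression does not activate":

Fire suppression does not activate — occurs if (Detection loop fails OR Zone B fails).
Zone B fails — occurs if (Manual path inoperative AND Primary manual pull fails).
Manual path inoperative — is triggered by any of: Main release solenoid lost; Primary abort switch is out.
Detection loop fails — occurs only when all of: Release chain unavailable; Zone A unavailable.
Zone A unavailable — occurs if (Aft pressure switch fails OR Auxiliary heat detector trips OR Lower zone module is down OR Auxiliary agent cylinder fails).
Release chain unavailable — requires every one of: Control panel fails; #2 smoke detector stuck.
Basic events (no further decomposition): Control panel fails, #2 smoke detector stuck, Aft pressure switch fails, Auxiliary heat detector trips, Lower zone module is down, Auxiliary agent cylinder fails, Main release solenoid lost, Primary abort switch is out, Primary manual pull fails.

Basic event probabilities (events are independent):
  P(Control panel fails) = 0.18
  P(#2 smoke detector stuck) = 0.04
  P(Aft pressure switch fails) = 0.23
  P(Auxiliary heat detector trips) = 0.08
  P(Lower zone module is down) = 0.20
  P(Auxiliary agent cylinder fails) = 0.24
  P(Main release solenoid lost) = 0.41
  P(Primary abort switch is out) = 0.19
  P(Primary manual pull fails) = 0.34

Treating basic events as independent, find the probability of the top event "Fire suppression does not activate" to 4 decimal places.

0.1809

P(Release chain unavailable) [AND] = 0.18 × 0.04 = 0.007200
P(Zone A unavailable) [OR] = 1 − (1−0.23) × (1−0.08) × (1−0.20) × (1−0.24) = 0.569293
P(Detection loop fails) [AND] = 0.007200 × 0.569293 = 0.004099
P(Manual path inoperative) [OR] = 1 − (1−0.41) × (1−0.19) = 0.522100
P(Zone B fails) [AND] = 0.522100 × 0.34 = 0.177514
P(Fire suppression does not activate) [OR] = 1 − (1−0.004099) × (1−0.177514) = 0.180885
Rounded to 4 decimal places: P(Fire suppression does not activate) ≈ 0.1809.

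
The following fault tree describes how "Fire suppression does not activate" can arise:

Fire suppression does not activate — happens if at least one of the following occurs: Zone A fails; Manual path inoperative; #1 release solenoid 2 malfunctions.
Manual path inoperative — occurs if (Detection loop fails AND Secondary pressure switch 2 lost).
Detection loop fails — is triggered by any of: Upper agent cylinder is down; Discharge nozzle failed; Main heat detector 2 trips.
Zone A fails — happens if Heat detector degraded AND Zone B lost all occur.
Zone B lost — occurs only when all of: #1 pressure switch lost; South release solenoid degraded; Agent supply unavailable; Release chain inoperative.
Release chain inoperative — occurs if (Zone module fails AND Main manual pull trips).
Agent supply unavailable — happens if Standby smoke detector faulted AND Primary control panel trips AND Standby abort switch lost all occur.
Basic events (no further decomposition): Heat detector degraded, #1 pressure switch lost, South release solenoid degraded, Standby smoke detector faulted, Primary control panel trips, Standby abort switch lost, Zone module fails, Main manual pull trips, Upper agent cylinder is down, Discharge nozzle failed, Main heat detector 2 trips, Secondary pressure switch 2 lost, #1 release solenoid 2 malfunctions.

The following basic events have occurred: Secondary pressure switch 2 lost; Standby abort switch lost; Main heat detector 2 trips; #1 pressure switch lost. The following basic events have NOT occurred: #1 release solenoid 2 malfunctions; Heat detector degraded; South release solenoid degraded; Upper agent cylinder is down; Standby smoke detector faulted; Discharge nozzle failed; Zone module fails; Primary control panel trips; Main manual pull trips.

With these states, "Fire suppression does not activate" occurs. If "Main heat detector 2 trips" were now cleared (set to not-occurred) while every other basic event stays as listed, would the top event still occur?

Counterfactual: set "Main heat detector 2 trips" to not occurred.
Agent supply unavailable [AND]: Standby smoke detector faulted=not, Primary control panel trips=not, Standby abort switch lost=occurs → not all inputs occur → does not occur.
Release chain inoperative [AND]: Zone module fails=not, Main manual pull trips=not → not all inputs occur → does not occur.
Zone B lost [AND]: #1 pressure switch lost=occurs, South release solenoid degraded=not, Agent supply unavailable=not, Release chain inoperative=not → not all inputs occur → does not occur.
Zone A fails [AND]: Heat detector degraded=not, Zone B lost=not → not all inputs occur → does not occur.
Detection loop fails [OR]: Upper agent cylinder is down=not, Discharge nozzle failed=not, Main heat detector 2 trips=not → no input occurs → does not occur.
Manual path inoperative [AND]: Detection loop fails=not, Secondary pressure switch 2 lost=occurs → not all inputs occur → does not occur.
Fire suppression does not activate [OR]: Zone A fails=not, Manual path inoperative=not, #1 release solenoid 2 malfunctions=not → no input occurs → does not occur.

No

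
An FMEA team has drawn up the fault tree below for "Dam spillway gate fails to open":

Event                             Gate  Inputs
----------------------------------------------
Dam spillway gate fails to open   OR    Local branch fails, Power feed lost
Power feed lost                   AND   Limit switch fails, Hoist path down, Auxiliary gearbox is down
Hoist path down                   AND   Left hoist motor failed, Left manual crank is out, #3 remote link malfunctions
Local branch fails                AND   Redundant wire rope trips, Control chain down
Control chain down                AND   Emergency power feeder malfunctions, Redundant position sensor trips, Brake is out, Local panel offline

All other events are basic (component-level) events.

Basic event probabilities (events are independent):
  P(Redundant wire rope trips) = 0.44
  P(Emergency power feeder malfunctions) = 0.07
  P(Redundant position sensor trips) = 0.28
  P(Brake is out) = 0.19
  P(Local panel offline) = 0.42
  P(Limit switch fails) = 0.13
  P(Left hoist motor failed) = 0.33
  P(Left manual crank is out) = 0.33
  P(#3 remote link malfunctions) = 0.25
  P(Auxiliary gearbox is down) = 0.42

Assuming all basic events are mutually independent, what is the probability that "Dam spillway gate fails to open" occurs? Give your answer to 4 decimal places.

P(Control chain down) [AND] = 0.07 × 0.28 × 0.19 × 0.42 = 0.001564
P(Local branch fails) [AND] = 0.44 × 0.001564 = 0.000688
P(Hoist path down) [AND] = 0.33 × 0.33 × 0.25 = 0.027225
P(Power feed lost) [AND] = 0.13 × 0.027225 × 0.42 = 0.001486
P(Dam spillway gate fails to open) [OR] = 1 − (1−0.000688) × (1−0.001486) = 0.002173
Rounded to 4 decimal places: P(Dam spillway gate fails to open) ≈ 0.0022.

0.0022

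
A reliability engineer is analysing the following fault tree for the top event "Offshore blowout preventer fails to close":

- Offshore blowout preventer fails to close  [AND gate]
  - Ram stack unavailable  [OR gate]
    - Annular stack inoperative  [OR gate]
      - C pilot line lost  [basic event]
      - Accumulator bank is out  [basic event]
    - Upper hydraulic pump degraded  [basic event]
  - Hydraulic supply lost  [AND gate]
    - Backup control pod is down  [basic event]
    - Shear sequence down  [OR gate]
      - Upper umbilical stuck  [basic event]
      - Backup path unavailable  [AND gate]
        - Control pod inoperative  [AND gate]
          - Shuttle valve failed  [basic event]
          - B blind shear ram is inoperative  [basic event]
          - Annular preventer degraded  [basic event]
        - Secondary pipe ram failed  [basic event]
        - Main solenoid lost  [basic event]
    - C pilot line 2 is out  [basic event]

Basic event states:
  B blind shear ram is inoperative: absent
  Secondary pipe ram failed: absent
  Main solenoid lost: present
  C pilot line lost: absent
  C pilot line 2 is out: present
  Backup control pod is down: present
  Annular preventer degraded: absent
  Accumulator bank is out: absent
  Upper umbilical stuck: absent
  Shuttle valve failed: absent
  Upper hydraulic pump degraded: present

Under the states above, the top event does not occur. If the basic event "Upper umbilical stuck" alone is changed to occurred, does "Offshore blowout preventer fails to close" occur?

Counterfactual: set "Upper umbilical stuck" to occurred.
Annular stack inoperative [OR]: C pilot line lost=not, Accumulator bank is out=not → no input occurs → does not occur.
Ram stack unavailable [OR]: Annular stack inoperative=not, Upper hydraulic pump degraded=occurs → at least one input occurs → occurs.
Control pod inoperative [AND]: Shuttle valve failed=not, B blind shear ram is inoperative=not, Annular preventer degraded=not → not all inputs occur → does not occur.
Backup path unavailable [AND]: Control pod inoperative=not, Secondary pipe ram failed=not, Main solenoid lost=occurs → not all inputs occur → does not occur.
Shear sequence down [OR]: Upper umbilical stuck=occurs, Backup path unavailable=not → at least one input occurs → occurs.
Hydraulic supply lost [AND]: Backup control pod is down=occurs, Shear sequence down=occurs, C pilot line 2 is out=occurs → all inputs occur → occurs.
Offshore blowout preventer fails to close [AND]: Ram stack unavailable=occurs, Hydraulic supply lost=occurs → all inputs occur → occurs.

Yes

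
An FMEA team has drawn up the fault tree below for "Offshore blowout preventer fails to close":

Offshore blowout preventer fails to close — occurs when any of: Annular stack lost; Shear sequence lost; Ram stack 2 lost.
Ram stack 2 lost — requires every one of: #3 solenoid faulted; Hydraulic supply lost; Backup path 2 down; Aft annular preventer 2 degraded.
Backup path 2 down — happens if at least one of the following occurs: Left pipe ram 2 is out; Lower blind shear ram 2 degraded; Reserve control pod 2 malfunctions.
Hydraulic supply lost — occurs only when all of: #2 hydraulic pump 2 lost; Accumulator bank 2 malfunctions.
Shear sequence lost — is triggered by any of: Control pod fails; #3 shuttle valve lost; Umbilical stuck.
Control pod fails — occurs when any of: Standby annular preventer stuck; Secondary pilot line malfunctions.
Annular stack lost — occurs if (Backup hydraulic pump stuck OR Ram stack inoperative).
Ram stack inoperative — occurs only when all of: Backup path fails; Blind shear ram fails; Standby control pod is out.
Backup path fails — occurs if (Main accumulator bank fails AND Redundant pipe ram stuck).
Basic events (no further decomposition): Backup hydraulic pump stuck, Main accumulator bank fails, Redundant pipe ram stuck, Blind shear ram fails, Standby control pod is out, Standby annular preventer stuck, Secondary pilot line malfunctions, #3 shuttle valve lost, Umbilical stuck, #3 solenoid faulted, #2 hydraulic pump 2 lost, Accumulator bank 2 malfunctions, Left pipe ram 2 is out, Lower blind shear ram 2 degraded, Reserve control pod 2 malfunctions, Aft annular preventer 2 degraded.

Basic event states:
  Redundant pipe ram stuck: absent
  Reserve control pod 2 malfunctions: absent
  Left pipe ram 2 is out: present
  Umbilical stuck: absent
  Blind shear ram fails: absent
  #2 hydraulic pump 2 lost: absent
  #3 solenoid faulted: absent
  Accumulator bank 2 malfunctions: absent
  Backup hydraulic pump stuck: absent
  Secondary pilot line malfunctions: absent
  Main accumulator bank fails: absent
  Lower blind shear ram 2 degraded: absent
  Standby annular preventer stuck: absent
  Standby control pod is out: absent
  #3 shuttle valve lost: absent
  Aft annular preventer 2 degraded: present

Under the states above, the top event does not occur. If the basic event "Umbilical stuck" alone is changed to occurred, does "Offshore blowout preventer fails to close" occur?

Yes

Counterfactual: set "Umbilical stuck" to occurred.
Backup path fails [AND]: Main accumulator bank fails=not, Redundant pipe ram stuck=not → not all inputs occur → does not occur.
Ram stack inoperative [AND]: Backup path fails=not, Blind shear ram fails=not, Standby control pod is out=not → not all inputs occur → does not occur.
Annular stack lost [OR]: Backup hydraulic pump stuck=not, Ram stack inoperative=not → no input occurs → does not occur.
Control pod fails [OR]: Standby annular preventer stuck=not, Secondary pilot line malfunctions=not → no input occurs → does not occur.
Shear sequence lost [OR]: Control pod fails=not, #3 shuttle valve lost=not, Umbilical stuck=occurs → at least one input occurs → occurs.
Hydraulic supply lost [AND]: #2 hydraulic pump 2 lost=not, Accumulator bank 2 malfunctions=not → not all inputs occur → does not occur.
Backup path 2 down [OR]: Left pipe ram 2 is out=occurs, Lower blind shear ram 2 degraded=not, Reserve control pod 2 malfunctions=not → at least one input occurs → occurs.
Ram stack 2 lost [AND]: #3 solenoid faulted=not, Hydraulic supply lost=not, Backup path 2 down=occurs, Aft annular preventer 2 degraded=occurs → not all inputs occur → does not occur.
Offshore blowout preventer fails to close [OR]: Annular stack lost=not, Shear sequence lost=occurs, Ram stack 2 lost=not → at least one input occurs → occurs.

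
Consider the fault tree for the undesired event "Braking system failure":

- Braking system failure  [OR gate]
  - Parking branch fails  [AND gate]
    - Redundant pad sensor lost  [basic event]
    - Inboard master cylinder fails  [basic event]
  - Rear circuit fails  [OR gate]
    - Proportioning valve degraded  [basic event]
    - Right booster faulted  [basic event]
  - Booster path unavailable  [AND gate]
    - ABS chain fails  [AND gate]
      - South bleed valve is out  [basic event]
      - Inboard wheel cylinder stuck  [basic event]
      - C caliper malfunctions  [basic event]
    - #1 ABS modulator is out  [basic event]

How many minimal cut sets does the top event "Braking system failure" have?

4

Parking branch fails [AND]: one cut set from each child combined → 1 × 1 = 1 cut set(s).
Rear circuit fails [OR]: union of children's cut sets → 2 cut set(s).
ABS chain fails [AND]: one cut set from each child combined → 1 × 1 × 1 = 1 cut set(s).
Booster path unavailable [AND]: one cut set from each child combined → 1 × 1 = 1 cut set(s).
Braking system failure [OR]: union of children's cut sets → 4 cut set(s).
Minimal cut sets: {Inboard master cylinder fails, Redundant pad sensor lost}; {Proportioning valve degraded}; {Right booster faulted}; {#1 ABS modulator is out, C caliper malfunctions, Inboard wheel cylinder stuck, South bleed valve is out}.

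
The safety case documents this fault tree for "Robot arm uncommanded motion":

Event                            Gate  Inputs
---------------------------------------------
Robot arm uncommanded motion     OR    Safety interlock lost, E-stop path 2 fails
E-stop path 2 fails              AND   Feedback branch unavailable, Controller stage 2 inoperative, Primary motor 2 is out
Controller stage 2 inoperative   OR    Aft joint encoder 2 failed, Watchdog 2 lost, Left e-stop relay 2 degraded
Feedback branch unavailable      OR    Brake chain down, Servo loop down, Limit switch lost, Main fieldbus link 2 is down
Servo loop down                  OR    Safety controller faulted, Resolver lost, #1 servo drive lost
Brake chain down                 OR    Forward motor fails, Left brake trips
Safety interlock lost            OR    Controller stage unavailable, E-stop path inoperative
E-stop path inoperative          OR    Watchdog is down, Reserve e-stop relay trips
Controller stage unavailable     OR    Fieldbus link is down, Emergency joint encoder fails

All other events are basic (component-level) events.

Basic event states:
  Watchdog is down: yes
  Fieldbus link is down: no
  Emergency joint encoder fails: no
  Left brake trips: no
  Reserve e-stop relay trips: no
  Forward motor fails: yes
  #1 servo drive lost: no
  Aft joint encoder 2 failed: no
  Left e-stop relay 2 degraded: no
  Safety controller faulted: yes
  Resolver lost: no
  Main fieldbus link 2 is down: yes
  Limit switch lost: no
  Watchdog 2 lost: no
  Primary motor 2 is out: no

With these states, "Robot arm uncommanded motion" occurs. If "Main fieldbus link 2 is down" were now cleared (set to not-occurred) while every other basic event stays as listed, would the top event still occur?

Counterfactual: set "Main fieldbus link 2 is down" to not occurred.
Controller stage unavailable [OR]: Fieldbus link is down=not, Emergency joint encoder fails=not → no input occurs → does not occur.
E-stop path inoperative [OR]: Watchdog is down=occurs, Reserve e-stop relay trips=not → at least one input occurs → occurs.
Safety interlock lost [OR]: Controller stage unavailable=not, E-stop path inoperative=occurs → at least one input occurs → occurs.
Brake chain down [OR]: Forward motor fails=occurs, Left brake trips=not → at least one input occurs → occurs.
Servo loop down [OR]: Safety controller faulted=occurs, Resolver lost=not, #1 servo drive lost=not → at least one input occurs → occurs.
Feedback branch unavailable [OR]: Brake chain down=occurs, Servo loop down=occurs, Limit switch lost=not, Main fieldbus link 2 is down=not → at least one input occurs → occurs.
Controller stage 2 inoperative [OR]: Aft joint encoder 2 failed=not, Watchdog 2 lost=not, Left e-stop relay 2 degraded=not → no input occurs → does not occur.
E-stop path 2 fails [AND]: Feedback branch unavailable=occurs, Controller stage 2 inoperative=not, Primary motor 2 is out=not → not all inputs occur → does not occur.
Robot arm uncommanded motion [OR]: Safety interlock lost=occurs, E-stop path 2 fails=not → at least one input occurs → occurs.

Yes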